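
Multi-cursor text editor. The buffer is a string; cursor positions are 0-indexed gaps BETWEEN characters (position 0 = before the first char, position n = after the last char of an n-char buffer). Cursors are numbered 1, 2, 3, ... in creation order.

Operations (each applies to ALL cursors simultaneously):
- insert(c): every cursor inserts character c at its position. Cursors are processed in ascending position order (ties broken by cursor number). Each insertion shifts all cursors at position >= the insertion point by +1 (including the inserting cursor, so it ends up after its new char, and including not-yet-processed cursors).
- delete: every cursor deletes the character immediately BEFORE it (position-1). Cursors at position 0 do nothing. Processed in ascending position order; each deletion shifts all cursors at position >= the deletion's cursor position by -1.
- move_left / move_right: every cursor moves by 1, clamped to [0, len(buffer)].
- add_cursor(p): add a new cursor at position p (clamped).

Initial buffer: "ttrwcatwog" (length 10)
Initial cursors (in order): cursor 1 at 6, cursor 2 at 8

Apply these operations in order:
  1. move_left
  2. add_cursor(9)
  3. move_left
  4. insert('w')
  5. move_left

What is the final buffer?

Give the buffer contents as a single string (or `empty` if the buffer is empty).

Answer: ttrwwcawtwwog

Derivation:
After op 1 (move_left): buffer="ttrwcatwog" (len 10), cursors c1@5 c2@7, authorship ..........
After op 2 (add_cursor(9)): buffer="ttrwcatwog" (len 10), cursors c1@5 c2@7 c3@9, authorship ..........
After op 3 (move_left): buffer="ttrwcatwog" (len 10), cursors c1@4 c2@6 c3@8, authorship ..........
After op 4 (insert('w')): buffer="ttrwwcawtwwog" (len 13), cursors c1@5 c2@8 c3@11, authorship ....1..2..3..
After op 5 (move_left): buffer="ttrwwcawtwwog" (len 13), cursors c1@4 c2@7 c3@10, authorship ....1..2..3..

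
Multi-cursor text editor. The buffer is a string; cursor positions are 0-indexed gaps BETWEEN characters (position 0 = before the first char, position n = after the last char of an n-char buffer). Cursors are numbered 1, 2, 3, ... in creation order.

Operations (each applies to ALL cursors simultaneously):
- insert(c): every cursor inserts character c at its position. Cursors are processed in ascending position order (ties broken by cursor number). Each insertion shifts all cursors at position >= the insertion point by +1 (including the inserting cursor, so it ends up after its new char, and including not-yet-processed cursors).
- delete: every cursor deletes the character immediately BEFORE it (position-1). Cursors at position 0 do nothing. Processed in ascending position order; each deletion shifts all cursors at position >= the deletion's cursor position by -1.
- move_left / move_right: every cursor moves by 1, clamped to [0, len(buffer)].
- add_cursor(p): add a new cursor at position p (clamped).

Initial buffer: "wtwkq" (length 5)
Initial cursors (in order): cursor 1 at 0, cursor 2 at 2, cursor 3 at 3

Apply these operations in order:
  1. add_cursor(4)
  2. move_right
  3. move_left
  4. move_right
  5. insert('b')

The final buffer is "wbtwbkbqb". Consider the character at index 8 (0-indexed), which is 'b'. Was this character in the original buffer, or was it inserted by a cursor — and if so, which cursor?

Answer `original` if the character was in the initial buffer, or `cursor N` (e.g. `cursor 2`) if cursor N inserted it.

Answer: cursor 4

Derivation:
After op 1 (add_cursor(4)): buffer="wtwkq" (len 5), cursors c1@0 c2@2 c3@3 c4@4, authorship .....
After op 2 (move_right): buffer="wtwkq" (len 5), cursors c1@1 c2@3 c3@4 c4@5, authorship .....
After op 3 (move_left): buffer="wtwkq" (len 5), cursors c1@0 c2@2 c3@3 c4@4, authorship .....
After op 4 (move_right): buffer="wtwkq" (len 5), cursors c1@1 c2@3 c3@4 c4@5, authorship .....
After op 5 (insert('b')): buffer="wbtwbkbqb" (len 9), cursors c1@2 c2@5 c3@7 c4@9, authorship .1..2.3.4
Authorship (.=original, N=cursor N): . 1 . . 2 . 3 . 4
Index 8: author = 4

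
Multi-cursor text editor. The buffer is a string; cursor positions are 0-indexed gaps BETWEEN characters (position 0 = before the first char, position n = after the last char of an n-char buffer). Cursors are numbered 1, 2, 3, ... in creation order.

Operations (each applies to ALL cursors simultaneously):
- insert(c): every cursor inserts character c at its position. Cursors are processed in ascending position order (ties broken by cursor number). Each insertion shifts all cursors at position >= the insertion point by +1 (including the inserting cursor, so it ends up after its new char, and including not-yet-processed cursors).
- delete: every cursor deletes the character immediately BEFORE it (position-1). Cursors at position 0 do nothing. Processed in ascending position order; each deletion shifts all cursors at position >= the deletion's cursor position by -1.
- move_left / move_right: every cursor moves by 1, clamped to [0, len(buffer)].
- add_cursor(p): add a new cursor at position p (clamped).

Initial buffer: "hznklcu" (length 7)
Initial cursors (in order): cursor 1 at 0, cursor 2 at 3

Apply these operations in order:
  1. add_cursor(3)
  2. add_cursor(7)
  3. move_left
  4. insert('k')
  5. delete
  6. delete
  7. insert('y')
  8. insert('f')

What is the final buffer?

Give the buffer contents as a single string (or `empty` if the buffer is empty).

After op 1 (add_cursor(3)): buffer="hznklcu" (len 7), cursors c1@0 c2@3 c3@3, authorship .......
After op 2 (add_cursor(7)): buffer="hznklcu" (len 7), cursors c1@0 c2@3 c3@3 c4@7, authorship .......
After op 3 (move_left): buffer="hznklcu" (len 7), cursors c1@0 c2@2 c3@2 c4@6, authorship .......
After op 4 (insert('k')): buffer="khzkknklcku" (len 11), cursors c1@1 c2@5 c3@5 c4@10, authorship 1..23....4.
After op 5 (delete): buffer="hznklcu" (len 7), cursors c1@0 c2@2 c3@2 c4@6, authorship .......
After op 6 (delete): buffer="nklu" (len 4), cursors c1@0 c2@0 c3@0 c4@3, authorship ....
After op 7 (insert('y')): buffer="yyynklyu" (len 8), cursors c1@3 c2@3 c3@3 c4@7, authorship 123...4.
After op 8 (insert('f')): buffer="yyyfffnklyfu" (len 12), cursors c1@6 c2@6 c3@6 c4@11, authorship 123123...44.

Answer: yyyfffnklyfu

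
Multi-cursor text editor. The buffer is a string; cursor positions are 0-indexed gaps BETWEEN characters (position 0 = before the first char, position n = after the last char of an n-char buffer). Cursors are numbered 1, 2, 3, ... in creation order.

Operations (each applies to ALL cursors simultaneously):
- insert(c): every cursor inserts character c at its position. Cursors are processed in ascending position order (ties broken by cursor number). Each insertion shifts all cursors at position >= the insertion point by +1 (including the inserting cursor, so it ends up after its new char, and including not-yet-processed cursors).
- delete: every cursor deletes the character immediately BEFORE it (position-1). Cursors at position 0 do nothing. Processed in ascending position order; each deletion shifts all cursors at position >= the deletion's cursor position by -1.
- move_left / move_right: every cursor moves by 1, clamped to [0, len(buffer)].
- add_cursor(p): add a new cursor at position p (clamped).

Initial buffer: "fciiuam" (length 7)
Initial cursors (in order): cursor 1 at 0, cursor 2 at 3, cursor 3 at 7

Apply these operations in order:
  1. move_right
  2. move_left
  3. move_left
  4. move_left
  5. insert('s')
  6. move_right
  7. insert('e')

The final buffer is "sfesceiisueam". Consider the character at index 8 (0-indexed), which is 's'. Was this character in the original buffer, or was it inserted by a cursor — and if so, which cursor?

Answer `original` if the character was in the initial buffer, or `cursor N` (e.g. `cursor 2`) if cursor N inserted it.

After op 1 (move_right): buffer="fciiuam" (len 7), cursors c1@1 c2@4 c3@7, authorship .......
After op 2 (move_left): buffer="fciiuam" (len 7), cursors c1@0 c2@3 c3@6, authorship .......
After op 3 (move_left): buffer="fciiuam" (len 7), cursors c1@0 c2@2 c3@5, authorship .......
After op 4 (move_left): buffer="fciiuam" (len 7), cursors c1@0 c2@1 c3@4, authorship .......
After op 5 (insert('s')): buffer="sfsciisuam" (len 10), cursors c1@1 c2@3 c3@7, authorship 1.2...3...
After op 6 (move_right): buffer="sfsciisuam" (len 10), cursors c1@2 c2@4 c3@8, authorship 1.2...3...
After op 7 (insert('e')): buffer="sfesceiisueam" (len 13), cursors c1@3 c2@6 c3@11, authorship 1.12.2..3.3..
Authorship (.=original, N=cursor N): 1 . 1 2 . 2 . . 3 . 3 . .
Index 8: author = 3

Answer: cursor 3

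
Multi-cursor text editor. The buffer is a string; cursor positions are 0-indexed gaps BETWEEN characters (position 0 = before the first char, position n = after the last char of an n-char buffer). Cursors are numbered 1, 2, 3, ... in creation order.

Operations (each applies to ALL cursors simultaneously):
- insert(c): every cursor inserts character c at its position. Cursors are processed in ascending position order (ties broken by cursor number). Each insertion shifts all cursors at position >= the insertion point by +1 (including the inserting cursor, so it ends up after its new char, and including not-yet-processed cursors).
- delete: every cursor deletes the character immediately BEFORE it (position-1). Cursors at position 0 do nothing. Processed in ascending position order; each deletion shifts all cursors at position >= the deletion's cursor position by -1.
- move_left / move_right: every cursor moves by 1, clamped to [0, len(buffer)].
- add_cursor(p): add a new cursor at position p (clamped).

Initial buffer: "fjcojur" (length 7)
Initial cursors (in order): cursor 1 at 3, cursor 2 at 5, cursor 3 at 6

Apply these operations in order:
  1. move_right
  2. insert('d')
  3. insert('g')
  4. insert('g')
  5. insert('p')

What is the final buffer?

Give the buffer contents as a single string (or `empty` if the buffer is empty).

Answer: fjcodggpjudggprdggp

Derivation:
After op 1 (move_right): buffer="fjcojur" (len 7), cursors c1@4 c2@6 c3@7, authorship .......
After op 2 (insert('d')): buffer="fjcodjudrd" (len 10), cursors c1@5 c2@8 c3@10, authorship ....1..2.3
After op 3 (insert('g')): buffer="fjcodgjudgrdg" (len 13), cursors c1@6 c2@10 c3@13, authorship ....11..22.33
After op 4 (insert('g')): buffer="fjcodggjudggrdgg" (len 16), cursors c1@7 c2@12 c3@16, authorship ....111..222.333
After op 5 (insert('p')): buffer="fjcodggpjudggprdggp" (len 19), cursors c1@8 c2@14 c3@19, authorship ....1111..2222.3333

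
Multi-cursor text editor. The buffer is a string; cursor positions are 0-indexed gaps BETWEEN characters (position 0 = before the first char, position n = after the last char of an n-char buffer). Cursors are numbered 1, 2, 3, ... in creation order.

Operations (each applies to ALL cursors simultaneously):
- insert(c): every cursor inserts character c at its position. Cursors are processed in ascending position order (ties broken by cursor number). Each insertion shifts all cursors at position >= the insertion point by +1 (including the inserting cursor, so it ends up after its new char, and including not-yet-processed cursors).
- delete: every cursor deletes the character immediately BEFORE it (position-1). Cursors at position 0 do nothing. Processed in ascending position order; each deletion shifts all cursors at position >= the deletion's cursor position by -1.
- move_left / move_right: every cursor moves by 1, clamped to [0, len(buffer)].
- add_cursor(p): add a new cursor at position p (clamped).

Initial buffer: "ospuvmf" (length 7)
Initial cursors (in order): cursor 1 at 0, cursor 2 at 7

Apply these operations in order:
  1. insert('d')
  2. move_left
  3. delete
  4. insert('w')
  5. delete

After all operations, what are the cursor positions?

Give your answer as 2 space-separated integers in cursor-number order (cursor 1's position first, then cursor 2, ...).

Answer: 0 7

Derivation:
After op 1 (insert('d')): buffer="dospuvmfd" (len 9), cursors c1@1 c2@9, authorship 1.......2
After op 2 (move_left): buffer="dospuvmfd" (len 9), cursors c1@0 c2@8, authorship 1.......2
After op 3 (delete): buffer="dospuvmd" (len 8), cursors c1@0 c2@7, authorship 1......2
After op 4 (insert('w')): buffer="wdospuvmwd" (len 10), cursors c1@1 c2@9, authorship 11......22
After op 5 (delete): buffer="dospuvmd" (len 8), cursors c1@0 c2@7, authorship 1......2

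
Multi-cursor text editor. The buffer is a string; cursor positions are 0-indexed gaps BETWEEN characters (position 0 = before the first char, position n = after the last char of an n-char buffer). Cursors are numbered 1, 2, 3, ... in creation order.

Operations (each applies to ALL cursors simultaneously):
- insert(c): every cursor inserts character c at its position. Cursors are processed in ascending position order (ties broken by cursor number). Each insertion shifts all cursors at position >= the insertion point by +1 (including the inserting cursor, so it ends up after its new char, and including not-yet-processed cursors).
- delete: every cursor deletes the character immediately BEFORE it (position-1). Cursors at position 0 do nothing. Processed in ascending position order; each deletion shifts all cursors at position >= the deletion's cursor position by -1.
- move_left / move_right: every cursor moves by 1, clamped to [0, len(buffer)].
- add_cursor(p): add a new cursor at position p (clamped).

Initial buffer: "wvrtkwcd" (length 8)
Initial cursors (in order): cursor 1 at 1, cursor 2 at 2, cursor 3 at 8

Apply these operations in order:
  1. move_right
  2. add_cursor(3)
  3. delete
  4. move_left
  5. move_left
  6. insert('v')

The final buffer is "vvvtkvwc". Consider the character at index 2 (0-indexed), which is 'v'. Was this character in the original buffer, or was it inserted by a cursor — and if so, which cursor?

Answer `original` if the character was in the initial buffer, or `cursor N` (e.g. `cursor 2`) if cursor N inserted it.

After op 1 (move_right): buffer="wvrtkwcd" (len 8), cursors c1@2 c2@3 c3@8, authorship ........
After op 2 (add_cursor(3)): buffer="wvrtkwcd" (len 8), cursors c1@2 c2@3 c4@3 c3@8, authorship ........
After op 3 (delete): buffer="tkwc" (len 4), cursors c1@0 c2@0 c4@0 c3@4, authorship ....
After op 4 (move_left): buffer="tkwc" (len 4), cursors c1@0 c2@0 c4@0 c3@3, authorship ....
After op 5 (move_left): buffer="tkwc" (len 4), cursors c1@0 c2@0 c4@0 c3@2, authorship ....
After op 6 (insert('v')): buffer="vvvtkvwc" (len 8), cursors c1@3 c2@3 c4@3 c3@6, authorship 124..3..
Authorship (.=original, N=cursor N): 1 2 4 . . 3 . .
Index 2: author = 4

Answer: cursor 4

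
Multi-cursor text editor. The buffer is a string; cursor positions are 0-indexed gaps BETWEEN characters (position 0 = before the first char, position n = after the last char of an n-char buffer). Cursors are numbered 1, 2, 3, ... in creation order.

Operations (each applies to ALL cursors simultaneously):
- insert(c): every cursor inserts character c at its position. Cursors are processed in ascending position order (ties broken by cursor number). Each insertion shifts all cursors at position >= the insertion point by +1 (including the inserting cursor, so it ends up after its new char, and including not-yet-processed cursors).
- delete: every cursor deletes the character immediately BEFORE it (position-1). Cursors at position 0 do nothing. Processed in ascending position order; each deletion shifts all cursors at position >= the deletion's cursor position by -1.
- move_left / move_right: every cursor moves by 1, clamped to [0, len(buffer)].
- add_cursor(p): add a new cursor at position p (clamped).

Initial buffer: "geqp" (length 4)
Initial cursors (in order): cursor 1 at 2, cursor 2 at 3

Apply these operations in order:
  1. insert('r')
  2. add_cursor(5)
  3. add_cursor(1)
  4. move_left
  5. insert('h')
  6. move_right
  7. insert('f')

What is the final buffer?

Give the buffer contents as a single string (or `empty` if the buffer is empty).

After op 1 (insert('r')): buffer="gerqrp" (len 6), cursors c1@3 c2@5, authorship ..1.2.
After op 2 (add_cursor(5)): buffer="gerqrp" (len 6), cursors c1@3 c2@5 c3@5, authorship ..1.2.
After op 3 (add_cursor(1)): buffer="gerqrp" (len 6), cursors c4@1 c1@3 c2@5 c3@5, authorship ..1.2.
After op 4 (move_left): buffer="gerqrp" (len 6), cursors c4@0 c1@2 c2@4 c3@4, authorship ..1.2.
After op 5 (insert('h')): buffer="hgehrqhhrp" (len 10), cursors c4@1 c1@4 c2@8 c3@8, authorship 4..11.232.
After op 6 (move_right): buffer="hgehrqhhrp" (len 10), cursors c4@2 c1@5 c2@9 c3@9, authorship 4..11.232.
After op 7 (insert('f')): buffer="hgfehrfqhhrffp" (len 14), cursors c4@3 c1@7 c2@13 c3@13, authorship 4.4.111.23223.

Answer: hgfehrfqhhrffp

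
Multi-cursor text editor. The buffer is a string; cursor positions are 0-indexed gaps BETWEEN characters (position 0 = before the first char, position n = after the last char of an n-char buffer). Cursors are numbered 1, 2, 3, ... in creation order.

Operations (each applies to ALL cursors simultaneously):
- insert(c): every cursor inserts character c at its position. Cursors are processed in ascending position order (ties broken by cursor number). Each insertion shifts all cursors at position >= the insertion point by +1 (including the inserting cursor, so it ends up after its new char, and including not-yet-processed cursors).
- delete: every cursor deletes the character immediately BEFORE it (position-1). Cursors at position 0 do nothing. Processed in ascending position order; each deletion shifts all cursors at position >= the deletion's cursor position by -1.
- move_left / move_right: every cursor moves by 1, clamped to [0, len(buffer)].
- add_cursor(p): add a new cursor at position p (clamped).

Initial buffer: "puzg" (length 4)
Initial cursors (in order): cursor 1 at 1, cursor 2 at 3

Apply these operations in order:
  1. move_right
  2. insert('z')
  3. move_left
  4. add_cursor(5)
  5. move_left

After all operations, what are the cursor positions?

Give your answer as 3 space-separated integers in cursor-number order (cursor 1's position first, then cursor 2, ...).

Answer: 1 4 4

Derivation:
After op 1 (move_right): buffer="puzg" (len 4), cursors c1@2 c2@4, authorship ....
After op 2 (insert('z')): buffer="puzzgz" (len 6), cursors c1@3 c2@6, authorship ..1..2
After op 3 (move_left): buffer="puzzgz" (len 6), cursors c1@2 c2@5, authorship ..1..2
After op 4 (add_cursor(5)): buffer="puzzgz" (len 6), cursors c1@2 c2@5 c3@5, authorship ..1..2
After op 5 (move_left): buffer="puzzgz" (len 6), cursors c1@1 c2@4 c3@4, authorship ..1..2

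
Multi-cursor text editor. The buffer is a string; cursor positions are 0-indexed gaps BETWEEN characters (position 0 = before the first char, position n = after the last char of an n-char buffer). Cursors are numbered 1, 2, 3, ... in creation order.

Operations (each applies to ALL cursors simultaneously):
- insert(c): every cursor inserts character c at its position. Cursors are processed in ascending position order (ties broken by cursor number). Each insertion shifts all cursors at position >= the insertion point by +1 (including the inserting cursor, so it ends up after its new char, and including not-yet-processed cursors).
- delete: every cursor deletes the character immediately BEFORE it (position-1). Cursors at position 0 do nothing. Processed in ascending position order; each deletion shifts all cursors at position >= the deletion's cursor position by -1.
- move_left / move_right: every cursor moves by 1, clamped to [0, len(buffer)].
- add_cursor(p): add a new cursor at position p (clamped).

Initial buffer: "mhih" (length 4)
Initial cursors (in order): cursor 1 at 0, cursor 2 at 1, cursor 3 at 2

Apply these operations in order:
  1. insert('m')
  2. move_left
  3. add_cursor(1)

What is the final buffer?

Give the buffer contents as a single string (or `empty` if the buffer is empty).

Answer: mmmhmih

Derivation:
After op 1 (insert('m')): buffer="mmmhmih" (len 7), cursors c1@1 c2@3 c3@5, authorship 1.2.3..
After op 2 (move_left): buffer="mmmhmih" (len 7), cursors c1@0 c2@2 c3@4, authorship 1.2.3..
After op 3 (add_cursor(1)): buffer="mmmhmih" (len 7), cursors c1@0 c4@1 c2@2 c3@4, authorship 1.2.3..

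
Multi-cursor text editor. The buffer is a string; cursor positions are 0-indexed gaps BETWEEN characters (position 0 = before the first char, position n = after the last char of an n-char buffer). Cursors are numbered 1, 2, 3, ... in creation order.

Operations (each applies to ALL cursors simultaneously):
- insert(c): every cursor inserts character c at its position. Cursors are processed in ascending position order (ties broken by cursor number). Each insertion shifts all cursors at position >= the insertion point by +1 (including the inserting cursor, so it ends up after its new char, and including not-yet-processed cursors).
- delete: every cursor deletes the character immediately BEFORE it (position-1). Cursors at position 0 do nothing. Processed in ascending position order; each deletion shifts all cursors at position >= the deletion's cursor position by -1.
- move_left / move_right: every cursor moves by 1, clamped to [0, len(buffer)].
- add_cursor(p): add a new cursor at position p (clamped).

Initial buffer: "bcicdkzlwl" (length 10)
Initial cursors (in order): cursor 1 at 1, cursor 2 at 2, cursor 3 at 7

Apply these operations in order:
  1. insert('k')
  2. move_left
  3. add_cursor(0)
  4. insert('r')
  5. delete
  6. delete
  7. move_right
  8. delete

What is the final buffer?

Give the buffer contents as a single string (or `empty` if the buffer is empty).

After op 1 (insert('k')): buffer="bkckicdkzklwl" (len 13), cursors c1@2 c2@4 c3@10, authorship .1.2.....3...
After op 2 (move_left): buffer="bkckicdkzklwl" (len 13), cursors c1@1 c2@3 c3@9, authorship .1.2.....3...
After op 3 (add_cursor(0)): buffer="bkckicdkzklwl" (len 13), cursors c4@0 c1@1 c2@3 c3@9, authorship .1.2.....3...
After op 4 (insert('r')): buffer="rbrkcrkicdkzrklwl" (len 17), cursors c4@1 c1@3 c2@6 c3@13, authorship 4.11.22.....33...
After op 5 (delete): buffer="bkckicdkzklwl" (len 13), cursors c4@0 c1@1 c2@3 c3@9, authorship .1.2.....3...
After op 6 (delete): buffer="kkicdkklwl" (len 10), cursors c1@0 c4@0 c2@1 c3@6, authorship 12....3...
After op 7 (move_right): buffer="kkicdkklwl" (len 10), cursors c1@1 c4@1 c2@2 c3@7, authorship 12....3...
After op 8 (delete): buffer="icdklwl" (len 7), cursors c1@0 c2@0 c4@0 c3@4, authorship .......

Answer: icdklwl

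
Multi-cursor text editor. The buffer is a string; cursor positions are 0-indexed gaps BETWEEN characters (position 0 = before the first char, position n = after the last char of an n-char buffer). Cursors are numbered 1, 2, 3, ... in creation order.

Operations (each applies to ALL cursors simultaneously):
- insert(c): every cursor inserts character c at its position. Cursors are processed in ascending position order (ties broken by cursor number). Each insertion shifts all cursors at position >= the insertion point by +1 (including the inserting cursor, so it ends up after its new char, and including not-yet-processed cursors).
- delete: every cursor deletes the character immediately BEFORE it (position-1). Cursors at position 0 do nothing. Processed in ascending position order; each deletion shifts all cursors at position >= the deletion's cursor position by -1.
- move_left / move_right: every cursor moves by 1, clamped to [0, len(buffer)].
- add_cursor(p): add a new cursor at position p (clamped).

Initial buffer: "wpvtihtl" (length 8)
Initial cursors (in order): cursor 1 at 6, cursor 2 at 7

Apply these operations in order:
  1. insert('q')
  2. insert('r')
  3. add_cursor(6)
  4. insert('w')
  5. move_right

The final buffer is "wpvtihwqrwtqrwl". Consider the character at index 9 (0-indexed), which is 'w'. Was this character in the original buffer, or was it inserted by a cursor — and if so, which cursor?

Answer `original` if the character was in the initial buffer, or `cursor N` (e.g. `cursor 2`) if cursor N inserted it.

After op 1 (insert('q')): buffer="wpvtihqtql" (len 10), cursors c1@7 c2@9, authorship ......1.2.
After op 2 (insert('r')): buffer="wpvtihqrtqrl" (len 12), cursors c1@8 c2@11, authorship ......11.22.
After op 3 (add_cursor(6)): buffer="wpvtihqrtqrl" (len 12), cursors c3@6 c1@8 c2@11, authorship ......11.22.
After op 4 (insert('w')): buffer="wpvtihwqrwtqrwl" (len 15), cursors c3@7 c1@10 c2@14, authorship ......3111.222.
After op 5 (move_right): buffer="wpvtihwqrwtqrwl" (len 15), cursors c3@8 c1@11 c2@15, authorship ......3111.222.
Authorship (.=original, N=cursor N): . . . . . . 3 1 1 1 . 2 2 2 .
Index 9: author = 1

Answer: cursor 1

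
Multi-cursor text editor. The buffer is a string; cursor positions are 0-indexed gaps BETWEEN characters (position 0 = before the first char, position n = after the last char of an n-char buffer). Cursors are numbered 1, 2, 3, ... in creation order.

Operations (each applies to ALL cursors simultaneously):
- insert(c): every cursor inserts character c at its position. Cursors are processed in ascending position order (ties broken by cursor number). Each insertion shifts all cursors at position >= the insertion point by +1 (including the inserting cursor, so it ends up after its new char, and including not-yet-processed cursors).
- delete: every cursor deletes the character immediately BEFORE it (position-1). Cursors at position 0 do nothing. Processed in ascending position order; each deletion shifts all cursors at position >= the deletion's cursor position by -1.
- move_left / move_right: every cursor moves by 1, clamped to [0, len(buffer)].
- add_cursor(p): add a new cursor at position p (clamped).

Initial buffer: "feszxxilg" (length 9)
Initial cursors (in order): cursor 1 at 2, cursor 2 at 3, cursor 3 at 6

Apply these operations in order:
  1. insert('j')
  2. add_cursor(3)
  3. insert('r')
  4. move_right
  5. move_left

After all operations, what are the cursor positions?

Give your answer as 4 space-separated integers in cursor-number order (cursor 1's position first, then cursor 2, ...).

After op 1 (insert('j')): buffer="fejsjzxxjilg" (len 12), cursors c1@3 c2@5 c3@9, authorship ..1.2...3...
After op 2 (add_cursor(3)): buffer="fejsjzxxjilg" (len 12), cursors c1@3 c4@3 c2@5 c3@9, authorship ..1.2...3...
After op 3 (insert('r')): buffer="fejrrsjrzxxjrilg" (len 16), cursors c1@5 c4@5 c2@8 c3@13, authorship ..114.22...33...
After op 4 (move_right): buffer="fejrrsjrzxxjrilg" (len 16), cursors c1@6 c4@6 c2@9 c3@14, authorship ..114.22...33...
After op 5 (move_left): buffer="fejrrsjrzxxjrilg" (len 16), cursors c1@5 c4@5 c2@8 c3@13, authorship ..114.22...33...

Answer: 5 8 13 5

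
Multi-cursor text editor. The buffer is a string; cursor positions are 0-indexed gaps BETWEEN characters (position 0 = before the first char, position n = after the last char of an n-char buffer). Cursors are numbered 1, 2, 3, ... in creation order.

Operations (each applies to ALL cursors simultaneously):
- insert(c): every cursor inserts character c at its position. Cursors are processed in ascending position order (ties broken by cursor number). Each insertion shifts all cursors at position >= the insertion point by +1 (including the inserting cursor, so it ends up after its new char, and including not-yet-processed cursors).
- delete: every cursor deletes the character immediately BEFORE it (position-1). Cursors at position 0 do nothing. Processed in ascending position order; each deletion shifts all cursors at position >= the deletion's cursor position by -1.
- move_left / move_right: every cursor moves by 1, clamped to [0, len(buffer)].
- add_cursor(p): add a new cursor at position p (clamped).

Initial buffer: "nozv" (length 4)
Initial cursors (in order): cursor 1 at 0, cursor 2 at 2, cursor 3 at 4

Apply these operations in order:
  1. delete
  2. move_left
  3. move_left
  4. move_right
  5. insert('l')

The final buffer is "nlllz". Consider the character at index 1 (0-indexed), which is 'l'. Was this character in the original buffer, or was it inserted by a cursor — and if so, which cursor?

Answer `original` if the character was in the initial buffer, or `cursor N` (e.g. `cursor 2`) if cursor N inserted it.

Answer: cursor 1

Derivation:
After op 1 (delete): buffer="nz" (len 2), cursors c1@0 c2@1 c3@2, authorship ..
After op 2 (move_left): buffer="nz" (len 2), cursors c1@0 c2@0 c3@1, authorship ..
After op 3 (move_left): buffer="nz" (len 2), cursors c1@0 c2@0 c3@0, authorship ..
After op 4 (move_right): buffer="nz" (len 2), cursors c1@1 c2@1 c3@1, authorship ..
After op 5 (insert('l')): buffer="nlllz" (len 5), cursors c1@4 c2@4 c3@4, authorship .123.
Authorship (.=original, N=cursor N): . 1 2 3 .
Index 1: author = 1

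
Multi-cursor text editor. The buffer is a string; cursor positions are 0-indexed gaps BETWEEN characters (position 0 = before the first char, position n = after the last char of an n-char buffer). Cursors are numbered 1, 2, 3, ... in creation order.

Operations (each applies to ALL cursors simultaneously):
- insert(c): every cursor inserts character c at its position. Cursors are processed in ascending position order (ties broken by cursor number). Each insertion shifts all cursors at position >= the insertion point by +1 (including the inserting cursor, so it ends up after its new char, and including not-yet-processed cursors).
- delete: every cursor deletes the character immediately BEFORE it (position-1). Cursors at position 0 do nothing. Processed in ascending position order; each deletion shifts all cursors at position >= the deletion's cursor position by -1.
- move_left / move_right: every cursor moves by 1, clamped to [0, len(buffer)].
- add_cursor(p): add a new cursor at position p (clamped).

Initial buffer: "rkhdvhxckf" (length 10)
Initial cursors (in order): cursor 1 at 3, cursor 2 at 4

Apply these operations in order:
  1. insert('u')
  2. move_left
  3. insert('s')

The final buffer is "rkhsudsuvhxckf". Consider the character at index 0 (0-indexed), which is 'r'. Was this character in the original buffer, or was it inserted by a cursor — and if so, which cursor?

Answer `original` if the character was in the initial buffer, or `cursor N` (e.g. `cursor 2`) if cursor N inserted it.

After op 1 (insert('u')): buffer="rkhuduvhxckf" (len 12), cursors c1@4 c2@6, authorship ...1.2......
After op 2 (move_left): buffer="rkhuduvhxckf" (len 12), cursors c1@3 c2@5, authorship ...1.2......
After op 3 (insert('s')): buffer="rkhsudsuvhxckf" (len 14), cursors c1@4 c2@7, authorship ...11.22......
Authorship (.=original, N=cursor N): . . . 1 1 . 2 2 . . . . . .
Index 0: author = original

Answer: original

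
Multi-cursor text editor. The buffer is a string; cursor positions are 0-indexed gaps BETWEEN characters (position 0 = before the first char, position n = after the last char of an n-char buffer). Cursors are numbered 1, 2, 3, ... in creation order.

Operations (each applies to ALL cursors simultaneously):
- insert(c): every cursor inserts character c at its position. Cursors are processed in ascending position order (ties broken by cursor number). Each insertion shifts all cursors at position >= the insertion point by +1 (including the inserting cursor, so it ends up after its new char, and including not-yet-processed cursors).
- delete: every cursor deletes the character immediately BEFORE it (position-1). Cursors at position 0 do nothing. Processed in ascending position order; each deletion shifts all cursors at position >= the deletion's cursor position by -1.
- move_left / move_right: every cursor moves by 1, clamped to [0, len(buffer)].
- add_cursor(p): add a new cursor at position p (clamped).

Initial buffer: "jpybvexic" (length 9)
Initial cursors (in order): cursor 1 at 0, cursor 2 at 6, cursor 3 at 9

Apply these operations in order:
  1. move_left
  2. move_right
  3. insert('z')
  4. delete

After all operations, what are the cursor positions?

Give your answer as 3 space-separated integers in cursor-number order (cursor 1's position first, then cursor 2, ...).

After op 1 (move_left): buffer="jpybvexic" (len 9), cursors c1@0 c2@5 c3@8, authorship .........
After op 2 (move_right): buffer="jpybvexic" (len 9), cursors c1@1 c2@6 c3@9, authorship .........
After op 3 (insert('z')): buffer="jzpybvezxicz" (len 12), cursors c1@2 c2@8 c3@12, authorship .1.....2...3
After op 4 (delete): buffer="jpybvexic" (len 9), cursors c1@1 c2@6 c3@9, authorship .........

Answer: 1 6 9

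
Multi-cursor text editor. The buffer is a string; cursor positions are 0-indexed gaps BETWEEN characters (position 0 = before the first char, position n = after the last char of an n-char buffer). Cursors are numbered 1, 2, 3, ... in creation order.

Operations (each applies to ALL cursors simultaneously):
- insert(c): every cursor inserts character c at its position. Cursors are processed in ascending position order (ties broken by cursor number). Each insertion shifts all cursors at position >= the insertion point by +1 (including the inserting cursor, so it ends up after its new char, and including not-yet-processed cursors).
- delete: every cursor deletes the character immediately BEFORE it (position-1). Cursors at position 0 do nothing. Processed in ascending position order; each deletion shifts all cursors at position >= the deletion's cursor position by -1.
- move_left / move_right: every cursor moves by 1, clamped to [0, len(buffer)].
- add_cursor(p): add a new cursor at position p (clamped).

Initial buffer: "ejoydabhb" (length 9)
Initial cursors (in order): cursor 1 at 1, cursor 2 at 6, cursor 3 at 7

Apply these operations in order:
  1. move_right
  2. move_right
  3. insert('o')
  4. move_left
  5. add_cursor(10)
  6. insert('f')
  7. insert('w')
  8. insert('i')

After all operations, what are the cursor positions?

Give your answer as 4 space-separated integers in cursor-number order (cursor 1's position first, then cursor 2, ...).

After op 1 (move_right): buffer="ejoydabhb" (len 9), cursors c1@2 c2@7 c3@8, authorship .........
After op 2 (move_right): buffer="ejoydabhb" (len 9), cursors c1@3 c2@8 c3@9, authorship .........
After op 3 (insert('o')): buffer="ejooydabhobo" (len 12), cursors c1@4 c2@10 c3@12, authorship ...1.....2.3
After op 4 (move_left): buffer="ejooydabhobo" (len 12), cursors c1@3 c2@9 c3@11, authorship ...1.....2.3
After op 5 (add_cursor(10)): buffer="ejooydabhobo" (len 12), cursors c1@3 c2@9 c4@10 c3@11, authorship ...1.....2.3
After op 6 (insert('f')): buffer="ejofoydabhfofbfo" (len 16), cursors c1@4 c2@11 c4@13 c3@15, authorship ...11.....224.33
After op 7 (insert('w')): buffer="ejofwoydabhfwofwbfwo" (len 20), cursors c1@5 c2@13 c4@16 c3@19, authorship ...111.....22244.333
After op 8 (insert('i')): buffer="ejofwioydabhfwiofwibfwio" (len 24), cursors c1@6 c2@15 c4@19 c3@23, authorship ...1111.....2222444.3333

Answer: 6 15 23 19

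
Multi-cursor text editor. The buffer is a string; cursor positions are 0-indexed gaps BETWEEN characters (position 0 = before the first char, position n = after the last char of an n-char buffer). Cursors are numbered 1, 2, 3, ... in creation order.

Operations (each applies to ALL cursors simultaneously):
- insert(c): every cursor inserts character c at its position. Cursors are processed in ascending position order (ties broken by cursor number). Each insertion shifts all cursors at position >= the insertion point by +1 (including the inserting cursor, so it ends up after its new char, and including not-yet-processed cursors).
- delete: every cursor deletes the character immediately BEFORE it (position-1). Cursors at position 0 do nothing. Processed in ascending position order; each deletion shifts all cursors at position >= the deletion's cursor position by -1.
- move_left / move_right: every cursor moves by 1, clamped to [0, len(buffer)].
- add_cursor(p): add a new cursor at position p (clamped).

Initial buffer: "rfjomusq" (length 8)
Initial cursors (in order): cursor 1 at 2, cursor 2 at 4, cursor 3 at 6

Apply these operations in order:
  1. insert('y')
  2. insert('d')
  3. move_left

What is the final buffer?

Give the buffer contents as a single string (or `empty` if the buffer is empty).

Answer: rfydjoydmuydsq

Derivation:
After op 1 (insert('y')): buffer="rfyjoymuysq" (len 11), cursors c1@3 c2@6 c3@9, authorship ..1..2..3..
After op 2 (insert('d')): buffer="rfydjoydmuydsq" (len 14), cursors c1@4 c2@8 c3@12, authorship ..11..22..33..
After op 3 (move_left): buffer="rfydjoydmuydsq" (len 14), cursors c1@3 c2@7 c3@11, authorship ..11..22..33..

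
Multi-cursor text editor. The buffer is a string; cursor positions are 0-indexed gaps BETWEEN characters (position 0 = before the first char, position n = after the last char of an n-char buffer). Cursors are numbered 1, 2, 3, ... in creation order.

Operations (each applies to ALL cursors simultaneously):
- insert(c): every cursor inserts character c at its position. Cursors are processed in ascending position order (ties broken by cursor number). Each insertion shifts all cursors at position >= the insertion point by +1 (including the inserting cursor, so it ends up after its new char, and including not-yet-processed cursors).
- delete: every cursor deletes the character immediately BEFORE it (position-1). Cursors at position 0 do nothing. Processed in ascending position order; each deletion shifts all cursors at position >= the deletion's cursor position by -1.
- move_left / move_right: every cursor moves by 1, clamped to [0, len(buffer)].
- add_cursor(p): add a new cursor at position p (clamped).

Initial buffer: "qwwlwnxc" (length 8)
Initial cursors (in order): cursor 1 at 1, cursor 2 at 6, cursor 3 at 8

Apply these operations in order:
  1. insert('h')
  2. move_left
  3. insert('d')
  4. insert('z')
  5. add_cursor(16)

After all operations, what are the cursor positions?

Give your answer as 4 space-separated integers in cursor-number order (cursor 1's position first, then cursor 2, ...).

After op 1 (insert('h')): buffer="qhwwlwnhxch" (len 11), cursors c1@2 c2@8 c3@11, authorship .1.....2..3
After op 2 (move_left): buffer="qhwwlwnhxch" (len 11), cursors c1@1 c2@7 c3@10, authorship .1.....2..3
After op 3 (insert('d')): buffer="qdhwwlwndhxcdh" (len 14), cursors c1@2 c2@9 c3@13, authorship .11.....22..33
After op 4 (insert('z')): buffer="qdzhwwlwndzhxcdzh" (len 17), cursors c1@3 c2@11 c3@16, authorship .111.....222..333
After op 5 (add_cursor(16)): buffer="qdzhwwlwndzhxcdzh" (len 17), cursors c1@3 c2@11 c3@16 c4@16, authorship .111.....222..333

Answer: 3 11 16 16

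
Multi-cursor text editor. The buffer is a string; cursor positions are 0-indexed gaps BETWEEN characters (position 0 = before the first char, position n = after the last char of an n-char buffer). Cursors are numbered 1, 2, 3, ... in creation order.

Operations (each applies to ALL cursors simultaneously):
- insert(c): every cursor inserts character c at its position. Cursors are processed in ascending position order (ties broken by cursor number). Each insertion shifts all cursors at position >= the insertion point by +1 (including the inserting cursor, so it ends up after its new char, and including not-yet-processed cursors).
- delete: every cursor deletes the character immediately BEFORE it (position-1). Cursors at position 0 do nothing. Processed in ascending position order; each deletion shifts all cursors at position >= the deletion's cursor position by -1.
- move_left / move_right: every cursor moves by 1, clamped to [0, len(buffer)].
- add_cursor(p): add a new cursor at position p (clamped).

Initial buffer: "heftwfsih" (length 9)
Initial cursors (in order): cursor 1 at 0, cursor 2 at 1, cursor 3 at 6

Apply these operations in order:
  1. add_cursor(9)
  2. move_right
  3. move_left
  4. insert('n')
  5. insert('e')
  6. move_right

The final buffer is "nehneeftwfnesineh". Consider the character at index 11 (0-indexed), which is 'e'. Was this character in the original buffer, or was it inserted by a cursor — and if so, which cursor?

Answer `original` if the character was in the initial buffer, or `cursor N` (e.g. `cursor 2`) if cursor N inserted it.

After op 1 (add_cursor(9)): buffer="heftwfsih" (len 9), cursors c1@0 c2@1 c3@6 c4@9, authorship .........
After op 2 (move_right): buffer="heftwfsih" (len 9), cursors c1@1 c2@2 c3@7 c4@9, authorship .........
After op 3 (move_left): buffer="heftwfsih" (len 9), cursors c1@0 c2@1 c3@6 c4@8, authorship .........
After op 4 (insert('n')): buffer="nhneftwfnsinh" (len 13), cursors c1@1 c2@3 c3@9 c4@12, authorship 1.2.....3..4.
After op 5 (insert('e')): buffer="nehneeftwfnesineh" (len 17), cursors c1@2 c2@5 c3@12 c4@16, authorship 11.22.....33..44.
After op 6 (move_right): buffer="nehneeftwfnesineh" (len 17), cursors c1@3 c2@6 c3@13 c4@17, authorship 11.22.....33..44.
Authorship (.=original, N=cursor N): 1 1 . 2 2 . . . . . 3 3 . . 4 4 .
Index 11: author = 3

Answer: cursor 3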